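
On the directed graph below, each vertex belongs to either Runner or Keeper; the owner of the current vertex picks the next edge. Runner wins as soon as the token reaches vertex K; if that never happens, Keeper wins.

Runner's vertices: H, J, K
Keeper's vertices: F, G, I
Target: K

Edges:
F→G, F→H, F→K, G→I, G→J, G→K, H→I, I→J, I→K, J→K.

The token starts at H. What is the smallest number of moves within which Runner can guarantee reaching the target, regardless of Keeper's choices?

3

A0 = {K}
A1: add {J} — J (Runner) has J→K.
A2: add {I} — I (Keeper): all of {J, K} already in.
A3: add {G, H} — G (Keeper): all of {I, J, K} already in; H (Runner) has H→I.
H enters the attractor at level 3, so Runner can force the target in 3 moves from there.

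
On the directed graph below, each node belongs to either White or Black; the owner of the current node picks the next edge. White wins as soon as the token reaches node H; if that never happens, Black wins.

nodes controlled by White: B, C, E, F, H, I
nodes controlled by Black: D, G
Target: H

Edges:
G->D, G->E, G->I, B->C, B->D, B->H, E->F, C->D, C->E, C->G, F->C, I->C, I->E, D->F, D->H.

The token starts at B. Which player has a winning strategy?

White

A0 = {H}
A1: add {B} — B (White) has B→H.
A2 = A1; e.g. C (White) has no edge into A1. Fixed point.
B ∈ A1, so White can force the target.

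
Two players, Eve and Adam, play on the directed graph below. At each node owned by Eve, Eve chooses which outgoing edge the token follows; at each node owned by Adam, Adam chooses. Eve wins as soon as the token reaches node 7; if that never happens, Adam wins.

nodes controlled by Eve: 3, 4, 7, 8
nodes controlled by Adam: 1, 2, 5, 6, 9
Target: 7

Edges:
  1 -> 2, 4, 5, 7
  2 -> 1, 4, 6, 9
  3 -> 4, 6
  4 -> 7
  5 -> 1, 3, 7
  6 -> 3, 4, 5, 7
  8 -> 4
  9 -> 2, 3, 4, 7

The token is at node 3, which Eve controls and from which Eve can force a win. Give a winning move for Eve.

4

A0 = {7}
A1: add {4} — 4 (Eve) has 4→7.
A2: add {3, 8} — 3 (Eve) has 3→4; 8 (Eve) has 8→4.
A3 = A2; e.g. 1 (Adam) can still go to 2. Fixed point.
From 3, successor 4 is in the attractor (rank 1); the other successor 6 is not.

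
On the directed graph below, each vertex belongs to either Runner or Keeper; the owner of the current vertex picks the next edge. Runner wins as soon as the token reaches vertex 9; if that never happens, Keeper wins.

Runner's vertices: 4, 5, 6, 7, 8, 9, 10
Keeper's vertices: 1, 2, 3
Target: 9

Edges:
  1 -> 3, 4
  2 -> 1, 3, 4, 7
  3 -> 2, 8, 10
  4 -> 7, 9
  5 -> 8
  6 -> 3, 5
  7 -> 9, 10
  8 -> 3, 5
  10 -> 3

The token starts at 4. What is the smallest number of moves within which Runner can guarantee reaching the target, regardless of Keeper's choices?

A0 = {9}
A1: add {4, 7} — 4 (Runner) has 4→9; 7 (Runner) has 7→9.
A2 = A1; e.g. 1 (Keeper) can still go to 3. Fixed point.
4 enters the attractor at level 1, so Runner can force the target in 1 move from there.

1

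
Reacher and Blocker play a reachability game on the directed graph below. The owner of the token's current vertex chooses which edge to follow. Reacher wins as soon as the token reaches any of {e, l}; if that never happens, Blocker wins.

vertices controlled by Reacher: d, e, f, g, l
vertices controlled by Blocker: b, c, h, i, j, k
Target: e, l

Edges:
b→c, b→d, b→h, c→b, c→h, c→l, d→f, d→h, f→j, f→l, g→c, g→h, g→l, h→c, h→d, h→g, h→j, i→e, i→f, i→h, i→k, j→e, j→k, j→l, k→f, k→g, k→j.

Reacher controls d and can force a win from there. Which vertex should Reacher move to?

A0 = {e, l}
A1: add {f, g} — f (Reacher) has f→l; g (Reacher) has g→l.
A2: add {d} — d (Reacher) has d→f.
A3 = A2; e.g. b (Blocker) can still go to c. Fixed point.
From d, successor f is in the attractor (rank 1); the other successor h is not.

f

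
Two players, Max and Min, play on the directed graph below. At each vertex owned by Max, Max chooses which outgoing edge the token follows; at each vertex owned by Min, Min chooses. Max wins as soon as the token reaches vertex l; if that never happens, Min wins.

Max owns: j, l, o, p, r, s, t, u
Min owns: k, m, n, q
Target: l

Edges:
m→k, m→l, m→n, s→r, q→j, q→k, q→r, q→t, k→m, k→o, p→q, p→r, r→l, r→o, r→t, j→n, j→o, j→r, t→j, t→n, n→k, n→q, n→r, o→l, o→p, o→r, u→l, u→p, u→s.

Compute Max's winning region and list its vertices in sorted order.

j, l, o, p, r, s, t, u

A0 = {l}
A1: add {o, r, u} — o (Max) has o→l; r (Max) has r→l; u (Max) has u→l.
A2: add {j, p, s} — j (Max) has j→o; p (Max) has p→r; s (Max) has s→r.
A3: add {t} — t (Max) has t→j.
A4 = A3; e.g. k (Min) can still go to m. Fixed point.
Max's winning region = {j, l, o, p, r, s, t, u}.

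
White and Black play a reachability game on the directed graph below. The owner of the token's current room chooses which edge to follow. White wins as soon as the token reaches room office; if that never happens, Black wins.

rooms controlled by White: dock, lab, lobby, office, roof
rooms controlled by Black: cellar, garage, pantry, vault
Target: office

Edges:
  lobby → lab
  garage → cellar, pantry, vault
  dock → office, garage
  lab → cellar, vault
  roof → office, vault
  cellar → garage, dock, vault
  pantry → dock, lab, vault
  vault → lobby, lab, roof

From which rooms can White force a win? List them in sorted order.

dock, office, roof

A0 = {office}
A1: add {dock, roof} — dock (White) has dock→office; roof (White) has roof→office.
A2 = A1; e.g. lobby (White) has no edge into A1. Fixed point.
White's winning region = {dock, office, roof}.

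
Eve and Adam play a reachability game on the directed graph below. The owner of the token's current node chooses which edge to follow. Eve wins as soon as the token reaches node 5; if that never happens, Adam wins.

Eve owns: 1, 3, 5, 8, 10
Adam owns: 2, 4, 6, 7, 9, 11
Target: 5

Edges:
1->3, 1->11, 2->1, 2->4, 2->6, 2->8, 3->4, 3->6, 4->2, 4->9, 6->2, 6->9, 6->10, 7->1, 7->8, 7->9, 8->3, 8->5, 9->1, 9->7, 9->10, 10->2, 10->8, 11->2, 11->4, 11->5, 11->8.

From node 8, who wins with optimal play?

Eve

A0 = {5}
A1: add {8} — 8 (Eve) has 8→5.
8 ∈ A1, so Eve can force the target.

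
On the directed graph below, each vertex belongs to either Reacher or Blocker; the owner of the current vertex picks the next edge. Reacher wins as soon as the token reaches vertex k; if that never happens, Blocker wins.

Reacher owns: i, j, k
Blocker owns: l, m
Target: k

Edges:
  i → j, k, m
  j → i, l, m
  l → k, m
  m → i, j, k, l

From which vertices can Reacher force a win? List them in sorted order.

i, j, k

A0 = {k}
A1: add {i} — i (Reacher) has i→k.
A2: add {j} — j (Reacher) has j→i.
A3 = A2; e.g. l (Blocker) can still go to m. Fixed point.
Reacher's winning region = {i, j, k}.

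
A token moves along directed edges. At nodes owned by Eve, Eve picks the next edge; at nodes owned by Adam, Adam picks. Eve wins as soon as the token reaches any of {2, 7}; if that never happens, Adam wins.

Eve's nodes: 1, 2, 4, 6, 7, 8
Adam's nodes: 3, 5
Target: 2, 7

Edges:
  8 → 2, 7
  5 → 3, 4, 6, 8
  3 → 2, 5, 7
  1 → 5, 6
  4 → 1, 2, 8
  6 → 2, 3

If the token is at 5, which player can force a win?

A0 = {2, 7}
A1: add {4, 6, 8} — 4 (Eve) has 4→2; 6 (Eve) has 6→2; 8 (Eve) has 8→2.
A2: add {1} — 1 (Eve) has 1→6.
A3 = A2; e.g. 3 (Adam) can still go to 5. Fixed point.
5 never enters the attractor, so Adam can avoid the target forever.

Adam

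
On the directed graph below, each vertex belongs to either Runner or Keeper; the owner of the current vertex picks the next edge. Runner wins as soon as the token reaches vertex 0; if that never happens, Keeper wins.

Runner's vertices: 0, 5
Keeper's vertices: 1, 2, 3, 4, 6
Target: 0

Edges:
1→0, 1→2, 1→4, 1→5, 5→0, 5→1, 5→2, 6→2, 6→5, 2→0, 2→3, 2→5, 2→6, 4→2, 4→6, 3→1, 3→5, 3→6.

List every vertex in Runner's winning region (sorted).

A0 = {0}
A1: add {5} — 5 (Runner) has 5→0.
A2 = A1; e.g. 1 (Keeper) can still go to 2. Fixed point.
Runner's winning region = {0, 5}.

0, 5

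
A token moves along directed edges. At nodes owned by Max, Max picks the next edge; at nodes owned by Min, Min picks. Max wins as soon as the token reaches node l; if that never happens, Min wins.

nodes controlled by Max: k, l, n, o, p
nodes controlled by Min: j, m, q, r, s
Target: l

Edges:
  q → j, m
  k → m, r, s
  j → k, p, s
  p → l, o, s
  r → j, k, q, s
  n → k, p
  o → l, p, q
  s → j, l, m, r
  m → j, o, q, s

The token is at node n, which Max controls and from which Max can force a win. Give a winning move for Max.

p

A0 = {l}
A1: add {o, p} — o (Max) has o→l; p (Max) has p→l.
A2: add {n} — n (Max) has n→p.
A3 = A2; e.g. j (Min) can still go to k. Fixed point.
From n, successor p is in the attractor (rank 1); the other successor k is not.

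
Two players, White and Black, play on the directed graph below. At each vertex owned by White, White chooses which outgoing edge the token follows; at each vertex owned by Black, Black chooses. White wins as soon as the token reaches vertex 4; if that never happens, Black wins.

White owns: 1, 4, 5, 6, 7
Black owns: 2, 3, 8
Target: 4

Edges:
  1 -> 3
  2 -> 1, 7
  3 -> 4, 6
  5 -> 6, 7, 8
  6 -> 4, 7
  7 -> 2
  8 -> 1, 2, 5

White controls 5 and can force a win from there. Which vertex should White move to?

A0 = {4}
A1: add {6} — 6 (White) has 6→4.
A2: add {3, 5} — 3 (Black): all of {4, 6} already in; 5 (White) has 5→6.
A3: add {1} — 1 (White) has 1→3.
A4 = A3; e.g. 2 (Black) can still go to 7. Fixed point.
From 5, successor 6 is in the attractor (rank 1); the other successors 7, 8 are not.

6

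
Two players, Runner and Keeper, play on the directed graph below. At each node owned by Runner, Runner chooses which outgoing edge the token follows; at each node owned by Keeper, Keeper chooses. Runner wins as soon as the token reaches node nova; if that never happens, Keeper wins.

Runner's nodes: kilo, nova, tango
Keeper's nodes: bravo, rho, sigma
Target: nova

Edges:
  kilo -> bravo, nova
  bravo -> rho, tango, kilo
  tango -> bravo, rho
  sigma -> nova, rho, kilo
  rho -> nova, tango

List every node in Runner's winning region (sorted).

kilo, nova

A0 = {nova}
A1: add {kilo} — kilo (Runner) has kilo→nova.
A2 = A1; e.g. bravo (Keeper) can still go to rho. Fixed point.
Runner's winning region = {kilo, nova}.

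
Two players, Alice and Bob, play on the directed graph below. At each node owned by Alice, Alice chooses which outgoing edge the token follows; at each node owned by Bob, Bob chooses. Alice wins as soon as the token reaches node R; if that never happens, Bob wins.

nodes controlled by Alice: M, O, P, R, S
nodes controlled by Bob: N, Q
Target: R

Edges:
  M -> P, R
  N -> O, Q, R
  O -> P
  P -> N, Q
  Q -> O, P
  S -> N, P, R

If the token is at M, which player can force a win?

A0 = {R}
A1: add {M, S} — M (Alice) has M→R; S (Alice) has S→R.
A2 = A1; e.g. N (Bob) can still go to O. Fixed point.
M ∈ A1, so Alice can force the target.

Alice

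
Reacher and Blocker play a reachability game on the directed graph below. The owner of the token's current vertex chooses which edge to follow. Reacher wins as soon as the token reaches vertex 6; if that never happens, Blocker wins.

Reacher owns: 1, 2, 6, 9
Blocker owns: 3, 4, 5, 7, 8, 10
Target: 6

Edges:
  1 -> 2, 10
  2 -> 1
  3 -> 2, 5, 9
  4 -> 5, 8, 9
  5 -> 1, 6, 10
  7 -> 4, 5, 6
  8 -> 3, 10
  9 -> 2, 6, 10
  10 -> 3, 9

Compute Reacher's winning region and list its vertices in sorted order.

A0 = {6}
A1: add {9} — 9 (Reacher) has 9→6.
A2 = A1; e.g. 1 (Reacher) has no edge into A1. Fixed point.
Reacher's winning region = {6, 9}.

6, 9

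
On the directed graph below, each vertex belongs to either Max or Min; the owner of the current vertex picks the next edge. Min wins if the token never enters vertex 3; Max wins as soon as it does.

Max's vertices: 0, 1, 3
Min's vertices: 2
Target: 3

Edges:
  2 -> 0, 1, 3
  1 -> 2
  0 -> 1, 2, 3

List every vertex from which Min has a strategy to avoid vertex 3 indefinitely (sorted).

A0 = {3}
A1: add {0} — 0 (Max) has 0→3.
A2 = A1; e.g. 1 (Max) has no edge into A1. Fixed point.
Max's attractor = {0, 3}; Min avoids the target exactly from the complement.

1, 2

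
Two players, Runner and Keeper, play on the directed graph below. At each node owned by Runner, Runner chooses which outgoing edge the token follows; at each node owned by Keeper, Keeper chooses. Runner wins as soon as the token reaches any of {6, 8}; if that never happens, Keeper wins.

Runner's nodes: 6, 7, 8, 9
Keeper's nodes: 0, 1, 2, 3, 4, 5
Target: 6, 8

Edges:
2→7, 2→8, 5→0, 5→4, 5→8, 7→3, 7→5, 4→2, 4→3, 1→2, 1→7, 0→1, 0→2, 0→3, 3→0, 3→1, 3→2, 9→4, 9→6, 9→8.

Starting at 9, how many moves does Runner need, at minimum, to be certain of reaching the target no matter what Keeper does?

A0 = {6, 8}
A1: add {9} — 9 (Runner) has 9→6.
A2 = A1; e.g. 0 (Keeper) can still go to 1. Fixed point.
9 enters the attractor at level 1, so Runner can force the target in 1 move from there.

1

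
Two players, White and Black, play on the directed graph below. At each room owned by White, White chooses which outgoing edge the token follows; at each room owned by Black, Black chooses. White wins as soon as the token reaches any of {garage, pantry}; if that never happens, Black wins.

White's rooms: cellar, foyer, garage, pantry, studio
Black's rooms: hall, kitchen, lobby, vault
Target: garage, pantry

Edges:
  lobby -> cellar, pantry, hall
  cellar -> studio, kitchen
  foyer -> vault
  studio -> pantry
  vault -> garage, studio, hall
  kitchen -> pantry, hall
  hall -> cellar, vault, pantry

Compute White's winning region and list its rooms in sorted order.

cellar, garage, pantry, studio

A0 = {garage, pantry}
A1: add {studio} — studio (White) has studio→pantry.
A2: add {cellar} — cellar (White) has cellar→studio.
A3 = A2; e.g. lobby (Black) can still go to hall. Fixed point.
White's winning region = {cellar, garage, pantry, studio}.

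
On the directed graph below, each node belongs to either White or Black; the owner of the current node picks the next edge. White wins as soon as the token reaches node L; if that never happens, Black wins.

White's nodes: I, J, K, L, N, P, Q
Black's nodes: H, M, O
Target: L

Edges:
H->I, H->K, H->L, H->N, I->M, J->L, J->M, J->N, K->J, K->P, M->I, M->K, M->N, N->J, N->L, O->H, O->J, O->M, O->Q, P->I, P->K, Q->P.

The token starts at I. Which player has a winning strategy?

A0 = {L}
A1: add {J, N} — J (White) has J→L; N (White) has N→L.
A2: add {K} — K (White) has K→J.
A3: add {P} — P (White) has P→K.
A4: add {Q} — Q (White) has Q→P.
A5 = A4; e.g. H (Black) can still go to I. Fixed point.
I never enters the attractor, so Black can avoid the target forever.

Black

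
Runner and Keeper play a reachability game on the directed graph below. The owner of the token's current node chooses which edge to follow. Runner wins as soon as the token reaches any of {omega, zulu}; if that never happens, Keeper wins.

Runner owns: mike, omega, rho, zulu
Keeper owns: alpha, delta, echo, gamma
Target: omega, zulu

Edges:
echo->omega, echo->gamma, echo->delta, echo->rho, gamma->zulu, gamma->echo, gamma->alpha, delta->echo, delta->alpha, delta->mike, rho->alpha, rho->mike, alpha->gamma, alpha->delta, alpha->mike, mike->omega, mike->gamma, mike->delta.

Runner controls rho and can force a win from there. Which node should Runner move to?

A0 = {omega, zulu}
A1: add {mike} — mike (Runner) has mike→omega.
A2: add {rho} — rho (Runner) has rho→mike.
A3 = A2; e.g. echo (Keeper) can still go to gamma. Fixed point.
From rho, successor mike is in the attractor (rank 1); the other successor alpha is not.

mike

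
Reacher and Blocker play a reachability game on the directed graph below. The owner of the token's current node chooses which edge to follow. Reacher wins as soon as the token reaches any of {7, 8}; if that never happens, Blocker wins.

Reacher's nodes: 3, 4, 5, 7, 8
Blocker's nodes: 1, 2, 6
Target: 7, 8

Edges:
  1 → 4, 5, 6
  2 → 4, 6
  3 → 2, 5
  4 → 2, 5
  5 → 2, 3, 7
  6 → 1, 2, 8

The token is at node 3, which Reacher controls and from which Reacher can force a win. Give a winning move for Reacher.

5

A0 = {7, 8}
A1: add {5} — 5 (Reacher) has 5→7.
A2: add {3, 4} — 3 (Reacher) has 3→5; 4 (Reacher) has 4→5.
A3 = A2; e.g. 1 (Blocker) can still go to 6. Fixed point.
From 3, successor 5 is in the attractor (rank 1); the other successor 2 is not.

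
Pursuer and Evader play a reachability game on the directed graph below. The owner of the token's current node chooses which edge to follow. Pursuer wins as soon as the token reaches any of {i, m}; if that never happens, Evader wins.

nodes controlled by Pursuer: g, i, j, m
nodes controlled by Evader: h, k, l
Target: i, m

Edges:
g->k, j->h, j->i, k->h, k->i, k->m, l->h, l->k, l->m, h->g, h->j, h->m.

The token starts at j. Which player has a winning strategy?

Pursuer

A0 = {i, m}
A1: add {j} — j (Pursuer) has j→i.
A2 = A1; e.g. g (Pursuer) has no edge into A1. Fixed point.
j ∈ A1, so Pursuer can force the target.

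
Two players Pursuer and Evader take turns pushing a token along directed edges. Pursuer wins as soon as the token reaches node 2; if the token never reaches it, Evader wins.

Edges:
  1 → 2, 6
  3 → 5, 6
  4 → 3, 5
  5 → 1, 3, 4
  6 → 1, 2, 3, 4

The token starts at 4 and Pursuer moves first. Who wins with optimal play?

Track states (vertex, player-to-move).
A0 = {(2,Pursuer), (2,Evader)}
A1: add {(1,Pursuer), (6,Pursuer)}.
A2: add {(1,Evader)}.
A3: add {(5,Pursuer)}.
A4: add {(3,Evader)}.
A5: add {(4,Pursuer)}.
(4,Pursuer) ∈ A5 ⇒ Pursuer forces the target.

Pursuer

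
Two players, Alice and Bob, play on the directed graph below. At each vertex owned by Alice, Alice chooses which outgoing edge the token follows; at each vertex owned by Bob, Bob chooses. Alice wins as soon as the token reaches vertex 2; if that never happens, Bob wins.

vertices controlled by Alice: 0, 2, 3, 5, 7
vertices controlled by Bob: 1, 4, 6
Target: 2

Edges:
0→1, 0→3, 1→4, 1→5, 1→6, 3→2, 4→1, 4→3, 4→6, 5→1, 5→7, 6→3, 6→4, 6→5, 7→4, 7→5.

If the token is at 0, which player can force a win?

A0 = {2}
A1: add {3} — 3 (Alice) has 3→2.
A2: add {0} — 0 (Alice) has 0→3.
A3 = A2; e.g. 1 (Bob) can still go to 4. Fixed point.
0 ∈ A2, so Alice can force the target.

Alice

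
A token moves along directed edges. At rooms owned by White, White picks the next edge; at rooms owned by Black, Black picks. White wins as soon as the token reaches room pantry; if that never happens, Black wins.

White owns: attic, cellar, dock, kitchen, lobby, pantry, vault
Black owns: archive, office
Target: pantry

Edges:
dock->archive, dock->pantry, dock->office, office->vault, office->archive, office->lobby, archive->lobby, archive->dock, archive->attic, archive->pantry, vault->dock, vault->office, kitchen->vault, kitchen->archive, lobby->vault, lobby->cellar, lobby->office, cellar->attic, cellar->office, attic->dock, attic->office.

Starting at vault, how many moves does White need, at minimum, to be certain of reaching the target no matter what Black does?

A0 = {pantry}
A1: add {dock} — dock (White) has dock→pantry.
A2: add {attic, vault} — vault (White) has vault→dock; attic (White) has attic→dock.
vault enters the attractor at level 2, so White can force the target in 2 moves from there.

2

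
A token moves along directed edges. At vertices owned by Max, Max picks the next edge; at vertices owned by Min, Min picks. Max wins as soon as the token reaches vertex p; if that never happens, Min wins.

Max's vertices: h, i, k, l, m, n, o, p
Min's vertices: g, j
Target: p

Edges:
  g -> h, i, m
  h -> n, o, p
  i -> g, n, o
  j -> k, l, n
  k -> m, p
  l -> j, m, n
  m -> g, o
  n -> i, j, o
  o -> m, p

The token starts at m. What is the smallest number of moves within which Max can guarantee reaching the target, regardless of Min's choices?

2

A0 = {p}
A1: add {h, k, o} — h (Max) has h→p; k (Max) has k→p; o (Max) has o→p.
A2: add {i, m, n} — i (Max) has i→o; m (Max) has m→o; n (Max) has n→o.
m enters the attractor at level 2, so Max can force the target in 2 moves from there.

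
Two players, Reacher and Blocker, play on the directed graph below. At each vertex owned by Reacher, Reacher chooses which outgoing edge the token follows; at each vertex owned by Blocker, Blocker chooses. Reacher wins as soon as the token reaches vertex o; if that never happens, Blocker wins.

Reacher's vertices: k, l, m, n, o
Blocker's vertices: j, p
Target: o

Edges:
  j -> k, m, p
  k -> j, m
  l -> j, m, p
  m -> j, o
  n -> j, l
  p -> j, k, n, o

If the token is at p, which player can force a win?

Blocker

A0 = {o}
A1: add {m} — m (Reacher) has m→o.
A2: add {k, l} — k (Reacher) has k→m; l (Reacher) has l→m.
A3: add {n} — n (Reacher) has n→l.
A4 = A3; e.g. j (Blocker) can still go to p. Fixed point.
p never enters the attractor, so Blocker can avoid the target forever.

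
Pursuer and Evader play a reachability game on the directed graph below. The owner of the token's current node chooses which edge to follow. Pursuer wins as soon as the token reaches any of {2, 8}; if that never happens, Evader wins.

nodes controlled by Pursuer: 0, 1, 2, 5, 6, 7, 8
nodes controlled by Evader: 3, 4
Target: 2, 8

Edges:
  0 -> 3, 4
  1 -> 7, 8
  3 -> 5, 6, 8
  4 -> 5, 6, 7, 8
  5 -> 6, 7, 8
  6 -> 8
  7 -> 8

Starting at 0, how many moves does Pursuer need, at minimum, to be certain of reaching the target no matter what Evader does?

A0 = {2, 8}
A1: add {1, 5, 6, 7} — 1 (Pursuer) has 1→8; 5 (Pursuer) has 5→8; 6 (Pursuer) has 6→8; 7 (Pursuer) has 7→8.
A2: add {3, 4} — 3 (Evader): all of {5, 6, 8} already in; 4 (Evader): all of {5, 6, 7, 8} already in.
A3: add {0} — 0 (Pursuer) has 0→3.
A3 = all vertices. Fixed point.
0 enters the attractor at level 3, so Pursuer can force the target in 3 moves from there.

3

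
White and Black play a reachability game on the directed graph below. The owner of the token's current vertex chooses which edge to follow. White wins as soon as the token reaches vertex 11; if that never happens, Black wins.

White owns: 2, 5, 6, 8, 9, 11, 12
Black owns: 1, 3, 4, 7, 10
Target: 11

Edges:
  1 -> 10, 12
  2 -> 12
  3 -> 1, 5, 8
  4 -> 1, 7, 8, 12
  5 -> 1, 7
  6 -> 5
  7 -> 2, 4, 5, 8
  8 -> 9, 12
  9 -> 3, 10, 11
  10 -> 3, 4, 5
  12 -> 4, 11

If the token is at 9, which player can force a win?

A0 = {11}
A1: add {9, 12} — 9 (White) has 9→11; 12 (White) has 12→11.
9 ∈ A1, so White can force the target.

White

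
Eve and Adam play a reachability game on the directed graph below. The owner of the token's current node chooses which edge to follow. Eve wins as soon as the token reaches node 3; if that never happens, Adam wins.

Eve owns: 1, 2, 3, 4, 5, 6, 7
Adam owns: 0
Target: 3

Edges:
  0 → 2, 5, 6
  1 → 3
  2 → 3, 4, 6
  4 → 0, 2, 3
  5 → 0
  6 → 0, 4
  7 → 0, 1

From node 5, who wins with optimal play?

Adam

A0 = {3}
A1: add {1, 2, 4} — 1 (Eve) has 1→3; 2 (Eve) has 2→3; 4 (Eve) has 4→3.
A2: add {6, 7} — 6 (Eve) has 6→4; 7 (Eve) has 7→1.
A3 = A2; e.g. 0 (Adam) can still go to 5. Fixed point.
5 never enters the attractor, so Adam can avoid the target forever.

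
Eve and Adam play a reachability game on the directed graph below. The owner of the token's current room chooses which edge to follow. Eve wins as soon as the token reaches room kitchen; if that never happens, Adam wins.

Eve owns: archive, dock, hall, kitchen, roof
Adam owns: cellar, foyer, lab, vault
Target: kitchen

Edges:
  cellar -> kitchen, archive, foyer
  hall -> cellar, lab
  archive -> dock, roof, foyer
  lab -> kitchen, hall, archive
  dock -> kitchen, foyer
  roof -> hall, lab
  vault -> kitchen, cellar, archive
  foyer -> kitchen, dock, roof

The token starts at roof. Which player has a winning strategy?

Adam

A0 = {kitchen}
A1: add {dock} — dock (Eve) has dock→kitchen.
A2: add {archive} — archive (Eve) has archive→dock.
A3 = A2; e.g. hall (Eve) has no edge into A2. Fixed point.
roof never enters the attractor, so Adam can avoid the target forever.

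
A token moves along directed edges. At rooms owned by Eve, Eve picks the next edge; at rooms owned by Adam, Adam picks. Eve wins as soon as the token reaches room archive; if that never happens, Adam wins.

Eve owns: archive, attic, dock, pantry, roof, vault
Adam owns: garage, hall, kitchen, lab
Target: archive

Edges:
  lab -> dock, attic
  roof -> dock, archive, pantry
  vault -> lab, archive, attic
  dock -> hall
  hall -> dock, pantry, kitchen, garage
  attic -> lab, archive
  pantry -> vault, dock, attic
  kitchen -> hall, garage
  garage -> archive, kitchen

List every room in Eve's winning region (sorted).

archive, attic, pantry, roof, vault

A0 = {archive}
A1: add {attic, roof, vault} — roof (Eve) has roof→archive; vault (Eve) has vault→archive; attic (Eve) has attic→archive.
A2: add {pantry} — pantry (Eve) has pantry→vault.
A3 = A2; e.g. lab (Adam) can still go to dock. Fixed point.
Eve's winning region = {archive, attic, pantry, roof, vault}.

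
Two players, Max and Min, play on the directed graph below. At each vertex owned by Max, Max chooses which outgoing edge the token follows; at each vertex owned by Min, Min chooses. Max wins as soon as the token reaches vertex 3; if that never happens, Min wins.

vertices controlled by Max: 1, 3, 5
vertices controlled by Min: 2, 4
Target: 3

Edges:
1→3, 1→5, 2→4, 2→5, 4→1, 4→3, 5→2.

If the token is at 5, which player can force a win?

A0 = {3}
A1: add {1} — 1 (Max) has 1→3.
A2: add {4} — 4 (Min): all of {1, 3} already in.
A3 = A2; e.g. 2 (Min) can still go to 5. Fixed point.
5 never enters the attractor, so Min can avoid the target forever.

Min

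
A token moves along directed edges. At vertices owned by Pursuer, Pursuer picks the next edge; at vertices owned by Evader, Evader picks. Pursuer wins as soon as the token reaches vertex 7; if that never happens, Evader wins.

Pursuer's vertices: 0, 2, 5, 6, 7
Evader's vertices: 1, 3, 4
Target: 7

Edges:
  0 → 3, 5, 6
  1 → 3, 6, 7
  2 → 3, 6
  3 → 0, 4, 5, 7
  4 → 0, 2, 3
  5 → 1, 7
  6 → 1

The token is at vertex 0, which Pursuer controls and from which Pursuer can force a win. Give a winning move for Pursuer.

A0 = {7}
A1: add {5} — 5 (Pursuer) has 5→7.
A2: add {0} — 0 (Pursuer) has 0→5.
A3 = A2; e.g. 1 (Evader) can still go to 3. Fixed point.
From 0, successor 5 is in the attractor (rank 1); the other successors 3, 6 are not.

5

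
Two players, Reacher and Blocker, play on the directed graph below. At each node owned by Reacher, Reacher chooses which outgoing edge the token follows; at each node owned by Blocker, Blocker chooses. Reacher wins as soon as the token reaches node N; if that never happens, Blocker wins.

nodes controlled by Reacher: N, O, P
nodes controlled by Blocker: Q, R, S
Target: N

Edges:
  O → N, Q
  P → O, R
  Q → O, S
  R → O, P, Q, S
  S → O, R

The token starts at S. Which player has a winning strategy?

Blocker

A0 = {N}
A1: add {O} — O (Reacher) has O→N.
A2: add {P} — P (Reacher) has P→O.
A3 = A2; e.g. Q (Blocker) can still go to S. Fixed point.
S never enters the attractor, so Blocker can avoid the target forever.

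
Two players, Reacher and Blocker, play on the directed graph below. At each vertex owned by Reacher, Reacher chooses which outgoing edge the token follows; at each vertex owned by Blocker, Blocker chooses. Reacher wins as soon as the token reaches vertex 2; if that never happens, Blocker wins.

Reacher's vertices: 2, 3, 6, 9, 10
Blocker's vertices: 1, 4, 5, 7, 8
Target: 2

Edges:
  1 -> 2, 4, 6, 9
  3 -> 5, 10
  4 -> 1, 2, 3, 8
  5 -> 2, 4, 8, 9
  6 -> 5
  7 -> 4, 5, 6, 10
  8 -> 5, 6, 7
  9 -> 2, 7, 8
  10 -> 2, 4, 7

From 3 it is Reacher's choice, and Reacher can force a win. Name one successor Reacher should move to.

10

A0 = {2}
A1: add {9, 10} — 9 (Reacher) has 9→2; 10 (Reacher) has 10→2.
A2: add {3} — 3 (Reacher) has 3→10.
A3 = A2; e.g. 1 (Blocker) can still go to 4. Fixed point.
From 3, successor 10 is in the attractor (rank 1); the other successor 5 is not.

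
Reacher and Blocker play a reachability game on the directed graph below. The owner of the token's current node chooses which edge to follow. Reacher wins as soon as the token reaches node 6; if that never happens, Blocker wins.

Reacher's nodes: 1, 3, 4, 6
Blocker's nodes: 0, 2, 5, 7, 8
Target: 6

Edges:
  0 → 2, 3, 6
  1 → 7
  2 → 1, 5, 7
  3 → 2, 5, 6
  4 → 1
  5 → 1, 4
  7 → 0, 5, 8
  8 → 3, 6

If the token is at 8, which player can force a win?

Reacher

A0 = {6}
A1: add {3} — 3 (Reacher) has 3→6.
A2: add {8} — 8 (Blocker): all of {3, 6} already in.
A3 = A2; e.g. 0 (Blocker) can still go to 2. Fixed point.
8 ∈ A2, so Reacher can force the target.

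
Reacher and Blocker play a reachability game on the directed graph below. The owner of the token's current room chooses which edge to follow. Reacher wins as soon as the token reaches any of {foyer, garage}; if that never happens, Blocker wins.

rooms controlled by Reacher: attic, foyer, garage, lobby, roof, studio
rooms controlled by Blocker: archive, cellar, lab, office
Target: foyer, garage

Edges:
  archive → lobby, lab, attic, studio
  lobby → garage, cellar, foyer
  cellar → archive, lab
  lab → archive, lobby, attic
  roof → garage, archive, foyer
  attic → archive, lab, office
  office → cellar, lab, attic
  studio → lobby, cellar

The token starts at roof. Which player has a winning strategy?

Reacher

A0 = {foyer, garage}
A1: add {lobby, roof} — lobby (Reacher) has lobby→garage; roof (Reacher) has roof→garage.
roof ∈ A1, so Reacher can force the target.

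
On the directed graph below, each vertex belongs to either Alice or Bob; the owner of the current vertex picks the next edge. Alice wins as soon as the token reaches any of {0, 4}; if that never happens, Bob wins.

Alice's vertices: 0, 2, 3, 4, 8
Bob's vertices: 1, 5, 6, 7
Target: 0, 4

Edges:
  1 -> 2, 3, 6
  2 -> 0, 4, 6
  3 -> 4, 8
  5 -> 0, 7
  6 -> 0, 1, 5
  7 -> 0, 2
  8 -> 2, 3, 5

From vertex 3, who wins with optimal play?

Alice

A0 = {0, 4}
A1: add {2, 3} — 2 (Alice) has 2→0; 3 (Alice) has 3→4.
3 ∈ A1, so Alice can force the target.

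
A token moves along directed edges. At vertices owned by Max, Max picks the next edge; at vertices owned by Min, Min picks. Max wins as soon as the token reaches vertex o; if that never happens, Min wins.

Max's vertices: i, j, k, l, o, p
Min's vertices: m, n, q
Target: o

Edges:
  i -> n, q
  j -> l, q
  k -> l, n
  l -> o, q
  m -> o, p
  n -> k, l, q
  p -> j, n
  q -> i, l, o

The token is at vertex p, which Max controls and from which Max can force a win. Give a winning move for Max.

A0 = {o}
A1: add {l} — l (Max) has l→o.
A2: add {j, k} — j (Max) has j→l; k (Max) has k→l.
A3: add {p} — p (Max) has p→j.
A4: add {m} — m (Min): all of {o, p} already in.
A5 = A4; e.g. i (Max) has no edge into A4. Fixed point.
From p, successor j is in the attractor (rank 2); the other successor n is not.

j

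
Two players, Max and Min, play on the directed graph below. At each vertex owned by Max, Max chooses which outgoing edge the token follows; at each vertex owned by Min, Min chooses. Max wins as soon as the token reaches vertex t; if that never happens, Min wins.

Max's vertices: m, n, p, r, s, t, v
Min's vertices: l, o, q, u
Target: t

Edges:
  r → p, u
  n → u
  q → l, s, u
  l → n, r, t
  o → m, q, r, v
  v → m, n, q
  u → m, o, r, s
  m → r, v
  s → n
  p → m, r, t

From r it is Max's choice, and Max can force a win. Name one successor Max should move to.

p

A0 = {t}
A1: add {p} — p (Max) has p→t.
A2: add {r} — r (Max) has r→p.
A3: add {m} — m (Max) has m→r.
A4: add {v} — v (Max) has v→m.
A5 = A4; e.g. l (Min) can still go to n. Fixed point.
From r, successor p is in the attractor (rank 1); the other successor u is not.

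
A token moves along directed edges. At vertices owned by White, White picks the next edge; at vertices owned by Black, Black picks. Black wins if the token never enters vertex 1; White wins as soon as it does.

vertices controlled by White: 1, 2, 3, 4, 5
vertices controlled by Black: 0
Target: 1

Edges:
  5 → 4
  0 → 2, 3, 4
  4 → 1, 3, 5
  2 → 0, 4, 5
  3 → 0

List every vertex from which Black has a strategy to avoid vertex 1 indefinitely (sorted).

0, 3

A0 = {1}
A1: add {4} — 4 (White) has 4→1.
A2: add {2, 5} — 2 (White) has 2→4; 5 (White) has 5→4.
A3 = A2; e.g. 0 (Black) can still go to 3. Fixed point.
White's attractor = {1, 2, 4, 5}; Black avoids the target exactly from the complement.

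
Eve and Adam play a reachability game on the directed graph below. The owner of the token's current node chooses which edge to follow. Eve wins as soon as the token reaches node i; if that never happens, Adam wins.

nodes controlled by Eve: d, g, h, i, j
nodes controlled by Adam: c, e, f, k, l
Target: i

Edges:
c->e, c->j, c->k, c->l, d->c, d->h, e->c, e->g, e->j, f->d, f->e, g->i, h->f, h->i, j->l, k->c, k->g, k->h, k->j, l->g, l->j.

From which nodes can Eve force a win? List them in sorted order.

d, g, h, i

A0 = {i}
A1: add {g, h} — g (Eve) has g→i; h (Eve) has h→i.
A2: add {d} — d (Eve) has d→h.
A3 = A2; e.g. c (Adam) can still go to e. Fixed point.
Eve's winning region = {d, g, h, i}.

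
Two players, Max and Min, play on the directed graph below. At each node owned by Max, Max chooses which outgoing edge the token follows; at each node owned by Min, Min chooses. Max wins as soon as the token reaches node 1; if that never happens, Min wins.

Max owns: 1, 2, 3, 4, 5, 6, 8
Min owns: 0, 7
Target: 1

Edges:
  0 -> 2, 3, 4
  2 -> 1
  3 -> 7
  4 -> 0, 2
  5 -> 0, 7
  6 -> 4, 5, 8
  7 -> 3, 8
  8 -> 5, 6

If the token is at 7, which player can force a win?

Min

A0 = {1}
A1: add {2} — 2 (Max) has 2→1.
A2: add {4} — 4 (Max) has 4→2.
A3: add {6} — 6 (Max) has 6→4.
A4: add {8} — 8 (Max) has 8→6.
A5 = A4; e.g. 0 (Min) can still go to 3. Fixed point.
7 never enters the attractor, so Min can avoid the target forever.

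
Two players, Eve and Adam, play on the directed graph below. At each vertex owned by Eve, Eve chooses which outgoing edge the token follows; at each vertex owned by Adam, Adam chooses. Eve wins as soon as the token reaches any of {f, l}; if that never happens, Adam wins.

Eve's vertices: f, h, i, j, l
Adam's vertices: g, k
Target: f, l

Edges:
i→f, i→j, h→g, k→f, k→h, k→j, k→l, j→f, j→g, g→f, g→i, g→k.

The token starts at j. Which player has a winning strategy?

A0 = {f, l}
A1: add {i, j} — i (Eve) has i→f; j (Eve) has j→f.
A2 = A1; e.g. g (Adam) can still go to k. Fixed point.
j ∈ A1, so Eve can force the target.

Eve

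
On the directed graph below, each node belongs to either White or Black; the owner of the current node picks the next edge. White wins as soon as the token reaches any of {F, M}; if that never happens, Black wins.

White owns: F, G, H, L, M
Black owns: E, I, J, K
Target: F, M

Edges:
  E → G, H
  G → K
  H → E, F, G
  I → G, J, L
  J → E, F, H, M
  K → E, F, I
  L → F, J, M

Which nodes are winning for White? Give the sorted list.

A0 = {F, M}
A1: add {H, L} — H (White) has H→F; L (White) has L→F.
A2 = A1; e.g. E (Black) can still go to G. Fixed point.
White's winning region = {F, H, L, M}.

F, H, L, M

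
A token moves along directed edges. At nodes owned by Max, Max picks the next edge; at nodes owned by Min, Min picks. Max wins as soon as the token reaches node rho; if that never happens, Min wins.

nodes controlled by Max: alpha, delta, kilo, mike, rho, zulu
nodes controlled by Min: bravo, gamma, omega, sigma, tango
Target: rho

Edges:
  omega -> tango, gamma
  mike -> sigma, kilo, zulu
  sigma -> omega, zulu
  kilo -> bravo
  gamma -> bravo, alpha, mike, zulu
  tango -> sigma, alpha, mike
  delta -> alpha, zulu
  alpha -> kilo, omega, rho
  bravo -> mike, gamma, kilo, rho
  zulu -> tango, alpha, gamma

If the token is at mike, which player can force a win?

A0 = {rho}
A1: add {alpha} — alpha (Max) has alpha→rho.
A2: add {delta, zulu} — delta (Max) has delta→alpha; zulu (Max) has zulu→alpha.
A3: add {mike} — mike (Max) has mike→zulu.
A4 = A3; e.g. sigma (Min) can still go to omega. Fixed point.
mike ∈ A3, so Max can force the target.

Max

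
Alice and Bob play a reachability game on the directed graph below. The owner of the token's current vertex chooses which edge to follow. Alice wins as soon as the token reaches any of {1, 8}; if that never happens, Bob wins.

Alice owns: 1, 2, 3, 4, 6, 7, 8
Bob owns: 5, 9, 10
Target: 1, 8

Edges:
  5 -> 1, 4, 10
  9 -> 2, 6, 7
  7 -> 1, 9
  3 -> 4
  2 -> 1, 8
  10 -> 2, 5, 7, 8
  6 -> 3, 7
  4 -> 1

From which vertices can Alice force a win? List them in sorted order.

A0 = {1, 8}
A1: add {2, 4, 7} — 2 (Alice) has 2→1; 4 (Alice) has 4→1; 7 (Alice) has 7→1.
A2: add {3, 6} — 3 (Alice) has 3→4; 6 (Alice) has 6→7.
A3: add {9} — 9 (Bob): all of {2, 6, 7} already in.
A4 = A3; e.g. 5 (Bob) can still go to 10. Fixed point.
Alice's winning region = {1, 2, 3, 4, 6, 7, 8, 9}.

1, 2, 3, 4, 6, 7, 8, 9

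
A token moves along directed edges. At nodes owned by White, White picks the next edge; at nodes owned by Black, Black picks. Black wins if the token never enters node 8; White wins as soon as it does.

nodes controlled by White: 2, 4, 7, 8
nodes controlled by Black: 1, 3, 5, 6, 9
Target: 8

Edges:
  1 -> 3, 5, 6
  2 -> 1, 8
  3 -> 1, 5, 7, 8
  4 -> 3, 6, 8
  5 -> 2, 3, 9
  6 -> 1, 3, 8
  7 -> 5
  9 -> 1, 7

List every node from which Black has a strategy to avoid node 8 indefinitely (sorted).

1, 3, 5, 6, 7, 9

A0 = {8}
A1: add {2, 4} — 2 (White) has 2→8; 4 (White) has 4→8.
A2 = A1; e.g. 1 (Black) can still go to 3. Fixed point.
White's attractor = {2, 4, 8}; Black avoids the target exactly from the complement.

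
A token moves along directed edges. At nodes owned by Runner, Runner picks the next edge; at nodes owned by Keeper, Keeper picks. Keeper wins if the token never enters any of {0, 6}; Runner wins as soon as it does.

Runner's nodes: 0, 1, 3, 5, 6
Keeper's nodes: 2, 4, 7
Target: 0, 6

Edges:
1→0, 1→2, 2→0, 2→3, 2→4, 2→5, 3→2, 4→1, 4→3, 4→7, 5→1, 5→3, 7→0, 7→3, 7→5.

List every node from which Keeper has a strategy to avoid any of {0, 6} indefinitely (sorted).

2, 3, 4, 7

A0 = {0, 6}
A1: add {1} — 1 (Runner) has 1→0.
A2: add {5} — 5 (Runner) has 5→1.
A3 = A2; e.g. 2 (Keeper) can still go to 3. Fixed point.
Runner's attractor = {0, 1, 5, 6}; Keeper avoids the target exactly from the complement.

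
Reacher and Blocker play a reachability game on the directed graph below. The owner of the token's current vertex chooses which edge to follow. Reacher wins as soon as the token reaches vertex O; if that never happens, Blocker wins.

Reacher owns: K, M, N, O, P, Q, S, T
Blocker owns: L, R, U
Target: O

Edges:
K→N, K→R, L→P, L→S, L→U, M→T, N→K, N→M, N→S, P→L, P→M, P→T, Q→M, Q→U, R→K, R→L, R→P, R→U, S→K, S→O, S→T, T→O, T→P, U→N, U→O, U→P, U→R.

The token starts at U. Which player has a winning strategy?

A0 = {O}
A1: add {S, T} — S (Reacher) has S→O; T (Reacher) has T→O.
A2: add {M, N, P} — M (Reacher) has M→T; N (Reacher) has N→S; P (Reacher) has P→T.
A3: add {K, Q} — K (Reacher) has K→N; Q (Reacher) has Q→M.
A4 = A3; e.g. L (Blocker) can still go to U. Fixed point.
U never enters the attractor, so Blocker can avoid the target forever.

Blocker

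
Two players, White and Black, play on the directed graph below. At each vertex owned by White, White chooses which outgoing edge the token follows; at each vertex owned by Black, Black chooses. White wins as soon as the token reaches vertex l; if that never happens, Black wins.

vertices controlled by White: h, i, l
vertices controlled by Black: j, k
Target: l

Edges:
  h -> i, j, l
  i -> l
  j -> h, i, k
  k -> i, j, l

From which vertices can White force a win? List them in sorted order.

h, i, l

A0 = {l}
A1: add {h, i} — h (White) has h→l; i (White) has i→l.
A2 = A1; e.g. j (Black) can still go to k. Fixed point.
White's winning region = {h, i, l}.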